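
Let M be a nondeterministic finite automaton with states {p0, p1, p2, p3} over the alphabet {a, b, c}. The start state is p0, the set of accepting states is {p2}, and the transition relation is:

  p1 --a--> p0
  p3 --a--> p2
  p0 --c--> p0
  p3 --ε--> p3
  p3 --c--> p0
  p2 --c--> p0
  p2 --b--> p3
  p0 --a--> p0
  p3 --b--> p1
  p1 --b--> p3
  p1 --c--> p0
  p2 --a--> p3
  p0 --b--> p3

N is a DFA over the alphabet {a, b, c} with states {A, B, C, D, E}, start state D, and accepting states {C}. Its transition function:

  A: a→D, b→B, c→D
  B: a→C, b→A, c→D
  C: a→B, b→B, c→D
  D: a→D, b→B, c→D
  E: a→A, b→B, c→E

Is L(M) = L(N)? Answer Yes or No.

Exploring the product automaton M × N from the start pair (p0, D), following both machines on each input symbol, reaches 4 state pairs: (p0, D), (p3, B), (p2, C), (p1, A).
M accepts in {p2} and N accepts in {C}. In every reachable pair the two components are either both accepting — (p2, C) — or both non-accepting, so no string is accepted by exactly one of the machines: L(M) \ L(N) and L(N) \ L(M) are both empty.
Hence every string is accepted by M iff it is accepted by N, and the two languages coincide.

Yes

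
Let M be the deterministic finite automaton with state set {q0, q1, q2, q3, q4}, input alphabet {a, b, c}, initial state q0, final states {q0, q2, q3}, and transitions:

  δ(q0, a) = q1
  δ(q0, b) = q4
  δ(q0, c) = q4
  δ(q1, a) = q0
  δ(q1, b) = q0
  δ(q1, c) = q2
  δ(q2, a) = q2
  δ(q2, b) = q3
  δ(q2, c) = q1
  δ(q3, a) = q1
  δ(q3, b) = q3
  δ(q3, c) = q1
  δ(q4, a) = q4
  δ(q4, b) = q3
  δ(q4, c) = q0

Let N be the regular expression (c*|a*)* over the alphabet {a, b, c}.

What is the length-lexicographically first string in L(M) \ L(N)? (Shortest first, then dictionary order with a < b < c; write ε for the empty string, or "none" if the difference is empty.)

The string ab is accepted by M but not by N.
No shorter string lies in the difference, and ab is the lexicographically first length-2 string in L(M) \ L(N).

ab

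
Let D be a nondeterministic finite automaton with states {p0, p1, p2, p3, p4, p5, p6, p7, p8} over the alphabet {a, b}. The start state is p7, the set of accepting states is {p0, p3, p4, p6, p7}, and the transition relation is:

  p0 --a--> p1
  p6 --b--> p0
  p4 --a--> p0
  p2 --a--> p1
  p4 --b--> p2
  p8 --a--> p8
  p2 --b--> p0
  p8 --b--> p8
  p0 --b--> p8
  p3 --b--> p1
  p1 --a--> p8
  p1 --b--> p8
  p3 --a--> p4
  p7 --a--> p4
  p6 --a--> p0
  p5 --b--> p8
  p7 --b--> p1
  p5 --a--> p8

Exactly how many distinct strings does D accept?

The useful subgraph on states {p0, p2, p4, p7} is acyclic, so L(D) is finite; the longest accepting path visits 4 useful states, giving maximum string length 3.
Counting accepting paths from p7 by length: 1 of length 0, 1 of length 1, 1 of length 2, 1 of length 3. Total 4.

4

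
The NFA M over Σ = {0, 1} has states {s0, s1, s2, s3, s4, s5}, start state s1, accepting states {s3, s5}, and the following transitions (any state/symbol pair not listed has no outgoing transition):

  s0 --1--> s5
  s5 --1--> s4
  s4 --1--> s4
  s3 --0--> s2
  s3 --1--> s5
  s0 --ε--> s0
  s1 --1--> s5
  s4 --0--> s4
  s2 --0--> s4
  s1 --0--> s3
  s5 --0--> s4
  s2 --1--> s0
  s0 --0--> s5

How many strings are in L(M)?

5

The useful subgraph on states {s0, s1, s2, s3, s5} is acyclic, so L(M) is finite; the longest accepting path visits 5 useful states, giving maximum string length 4.
Counting accepting paths from s1 by length: 2 of length 1, 1 of length 2, 2 of length 4. Total 5.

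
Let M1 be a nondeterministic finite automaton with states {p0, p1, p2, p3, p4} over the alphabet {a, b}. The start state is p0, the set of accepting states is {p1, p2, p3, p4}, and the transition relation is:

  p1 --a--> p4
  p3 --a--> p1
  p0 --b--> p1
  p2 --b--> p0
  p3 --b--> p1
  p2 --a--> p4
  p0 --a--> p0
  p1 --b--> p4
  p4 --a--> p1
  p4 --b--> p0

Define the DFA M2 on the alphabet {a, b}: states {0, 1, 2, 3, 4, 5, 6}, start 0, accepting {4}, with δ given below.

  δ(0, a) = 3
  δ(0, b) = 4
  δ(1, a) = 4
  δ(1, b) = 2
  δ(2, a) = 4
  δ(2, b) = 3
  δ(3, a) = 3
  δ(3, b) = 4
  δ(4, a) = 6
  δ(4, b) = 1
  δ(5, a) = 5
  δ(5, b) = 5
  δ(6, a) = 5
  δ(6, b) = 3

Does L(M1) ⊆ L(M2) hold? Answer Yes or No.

No

The string ba is in L(M1) but not in L(M2).
So L(M1) ⊄ L(M2).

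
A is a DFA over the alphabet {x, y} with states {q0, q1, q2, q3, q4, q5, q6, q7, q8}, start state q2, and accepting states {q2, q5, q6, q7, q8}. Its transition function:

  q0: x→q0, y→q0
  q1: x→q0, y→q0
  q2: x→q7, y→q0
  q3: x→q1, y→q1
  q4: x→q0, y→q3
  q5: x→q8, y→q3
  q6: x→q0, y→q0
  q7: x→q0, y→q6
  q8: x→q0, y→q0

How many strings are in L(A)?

3

The useful subgraph on states {q2, q6, q7} is acyclic, so L(A) is finite; the longest accepting path visits 3 useful states, giving maximum string length 2.
Counting accepting paths from q2 by length: 1 of length 0, 1 of length 1, 1 of length 2. Total 3.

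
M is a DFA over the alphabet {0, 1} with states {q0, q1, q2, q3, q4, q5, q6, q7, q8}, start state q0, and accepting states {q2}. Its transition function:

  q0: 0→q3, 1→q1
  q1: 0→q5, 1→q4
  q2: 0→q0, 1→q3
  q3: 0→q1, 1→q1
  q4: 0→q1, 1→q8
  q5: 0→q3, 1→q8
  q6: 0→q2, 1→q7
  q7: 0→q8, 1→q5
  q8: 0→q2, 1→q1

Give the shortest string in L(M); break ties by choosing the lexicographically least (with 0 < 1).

A breadth-first search from q0 reaches an accepting state first via the path q0 → q1 → q5 → q8 → q2 on input 1010.
No string of length < 4 is accepted (BFS exhausts all shorter strings without reaching an accepting state), and 1010 is the lexicographically least accepting string of length 4.

1010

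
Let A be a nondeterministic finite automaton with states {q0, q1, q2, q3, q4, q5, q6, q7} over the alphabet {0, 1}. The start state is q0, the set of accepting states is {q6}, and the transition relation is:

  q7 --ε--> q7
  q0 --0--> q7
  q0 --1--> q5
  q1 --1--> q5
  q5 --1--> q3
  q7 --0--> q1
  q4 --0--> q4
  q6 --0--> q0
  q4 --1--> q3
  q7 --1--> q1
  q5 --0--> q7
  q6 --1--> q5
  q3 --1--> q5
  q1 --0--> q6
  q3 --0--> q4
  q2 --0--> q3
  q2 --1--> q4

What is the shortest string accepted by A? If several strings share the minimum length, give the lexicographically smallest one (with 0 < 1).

A breadth-first search from q0 reaches an accepting state first via the path q0 → q7 → q1 → q6 on input 000.
No string of length < 3 is accepted (BFS exhausts all shorter strings without reaching an accepting state), and 000 is the lexicographically least accepting string of length 3.

000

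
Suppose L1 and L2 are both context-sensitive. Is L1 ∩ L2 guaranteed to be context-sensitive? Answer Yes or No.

Yes

An LBA keeps a copy of the input on a second track, runs the LBA for L₁, and if that accepts restores the input and runs the LBA for L₂; linear space suffices, so L₁ ∩ L₂ is context-sensitive.
So the context-sensitive languages are closed under intersection.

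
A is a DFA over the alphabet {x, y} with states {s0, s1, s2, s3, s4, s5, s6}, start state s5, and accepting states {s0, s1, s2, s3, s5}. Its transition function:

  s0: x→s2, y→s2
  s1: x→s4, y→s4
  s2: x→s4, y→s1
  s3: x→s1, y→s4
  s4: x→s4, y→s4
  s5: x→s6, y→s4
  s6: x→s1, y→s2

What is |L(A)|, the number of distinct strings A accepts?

4

The useful subgraph on states {s1, s2, s5, s6} is acyclic, so L(A) is finite; the longest accepting path visits 4 useful states, giving maximum string length 3.
Counting accepting paths from s5 by length: 1 of length 0, 2 of length 2, 1 of length 3. Total 4.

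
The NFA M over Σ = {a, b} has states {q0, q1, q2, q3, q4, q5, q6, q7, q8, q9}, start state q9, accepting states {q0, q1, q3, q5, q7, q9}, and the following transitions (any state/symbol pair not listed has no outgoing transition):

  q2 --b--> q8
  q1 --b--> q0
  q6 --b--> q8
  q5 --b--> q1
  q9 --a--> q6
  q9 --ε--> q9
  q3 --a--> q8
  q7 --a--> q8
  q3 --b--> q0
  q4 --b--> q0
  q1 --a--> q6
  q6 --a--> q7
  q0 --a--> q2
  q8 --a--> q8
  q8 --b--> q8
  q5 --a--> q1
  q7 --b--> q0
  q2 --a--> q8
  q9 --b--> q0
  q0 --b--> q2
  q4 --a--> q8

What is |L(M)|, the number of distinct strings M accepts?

The useful subgraph on states {q0, q6, q7, q9} is acyclic, so L(M) is finite; the longest accepting path visits 4 useful states, giving maximum string length 3.
Counting accepting paths from q9 by length: 1 of length 0, 1 of length 1, 1 of length 2, 1 of length 3. Total 4.

4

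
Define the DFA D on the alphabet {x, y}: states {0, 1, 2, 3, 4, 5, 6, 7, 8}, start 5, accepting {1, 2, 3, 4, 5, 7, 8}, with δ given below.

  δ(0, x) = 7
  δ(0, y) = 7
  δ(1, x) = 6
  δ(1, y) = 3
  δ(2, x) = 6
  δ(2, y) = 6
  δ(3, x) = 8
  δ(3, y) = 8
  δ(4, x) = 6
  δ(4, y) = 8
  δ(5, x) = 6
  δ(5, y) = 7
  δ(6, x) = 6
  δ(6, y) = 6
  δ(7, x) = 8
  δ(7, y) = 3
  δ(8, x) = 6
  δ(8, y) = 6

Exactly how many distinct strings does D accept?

6

The useful subgraph on states {3, 5, 7, 8} is acyclic, so L(D) is finite; the longest accepting path visits 4 useful states, giving maximum string length 3.
Counting accepting paths from 5 by length: 1 of length 0, 1 of length 1, 2 of length 2, 2 of length 3. Total 6.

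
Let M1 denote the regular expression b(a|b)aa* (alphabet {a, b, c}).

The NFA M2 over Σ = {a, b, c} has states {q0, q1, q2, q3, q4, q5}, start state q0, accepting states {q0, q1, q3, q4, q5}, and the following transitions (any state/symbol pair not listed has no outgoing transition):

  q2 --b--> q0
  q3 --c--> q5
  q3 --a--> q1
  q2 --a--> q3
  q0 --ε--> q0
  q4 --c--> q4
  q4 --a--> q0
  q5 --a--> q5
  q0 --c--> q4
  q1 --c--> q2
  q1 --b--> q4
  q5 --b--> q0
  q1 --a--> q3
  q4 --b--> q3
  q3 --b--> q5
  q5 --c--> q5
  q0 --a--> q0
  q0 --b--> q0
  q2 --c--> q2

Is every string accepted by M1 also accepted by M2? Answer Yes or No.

Converting the expression M1 to a DFA (subset construction, then merging equivalent states) gives the minimal DFA with states {r0, r1, r2, r3, r4}, start state r0, accepting states {r4} and transitions r0: a→r1, b→r2, c→r1; r1: a→r1, b→r1, c→r1; r2: a→r3, b→r3, c→r1; r3: a→r4, b→r1, c→r1; r4: a→r4, b→r1, c→r1.
Exploring the product automaton M1 × M2 from the start pair (r0, q0), following both machines on each input symbol, reaches 10 state pairs: (r0, q0), (r1, q0), (r2, q0), (r1, q4), (r3, q0), (r1, q3), (r4, q0), (r1, q1), (r1, q5), (r1, q2).
M1 accepts in {r4} and M2 accepts in {q0, q1, q3, q4, q5}. The reachable pairs whose M1-component is accepting are (r4, q0); in each of them the M2-component is accepting too, so the product for L(M1) \ L(M2) (M1-component accepting, M2-component rejecting) has no reachable accepting pair and the difference is empty.
Hence every string in L(M1) is also in L(M2).

Yes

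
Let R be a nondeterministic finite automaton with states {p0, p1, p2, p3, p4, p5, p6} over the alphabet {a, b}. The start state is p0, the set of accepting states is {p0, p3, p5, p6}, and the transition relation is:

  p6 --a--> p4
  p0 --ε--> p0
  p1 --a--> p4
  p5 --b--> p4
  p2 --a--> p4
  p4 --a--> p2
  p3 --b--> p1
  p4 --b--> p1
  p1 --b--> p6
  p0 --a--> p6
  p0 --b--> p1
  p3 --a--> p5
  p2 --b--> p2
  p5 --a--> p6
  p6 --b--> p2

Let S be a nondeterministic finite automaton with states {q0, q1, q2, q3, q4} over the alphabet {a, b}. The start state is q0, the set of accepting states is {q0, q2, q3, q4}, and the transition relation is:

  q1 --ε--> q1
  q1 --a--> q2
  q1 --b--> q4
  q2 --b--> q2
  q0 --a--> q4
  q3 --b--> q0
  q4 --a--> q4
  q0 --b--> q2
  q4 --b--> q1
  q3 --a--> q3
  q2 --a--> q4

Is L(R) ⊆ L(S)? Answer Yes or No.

Yes

Exploring the product automaton R × S from the start pair (p0, q0), following both machines on each input symbol, reaches 10 state pairs: (p0, q0), (p6, q4), (p1, q2), (p4, q4), (p2, q1), (p6, q2), (p2, q4), (p1, q1), (p4, q2), (p2, q2).
R accepts in {p0, p3, p5, p6} and S accepts in {q0, q2, q3, q4}. The reachable pairs whose R-component is accepting are (p0, q0), (p6, q4), (p6, q2); in each of them the S-component is accepting too, so the product for L(R) \ L(S) (R-component accepting, S-component rejecting) has no reachable accepting pair and the difference is empty.
Hence every string in L(R) is also in L(S).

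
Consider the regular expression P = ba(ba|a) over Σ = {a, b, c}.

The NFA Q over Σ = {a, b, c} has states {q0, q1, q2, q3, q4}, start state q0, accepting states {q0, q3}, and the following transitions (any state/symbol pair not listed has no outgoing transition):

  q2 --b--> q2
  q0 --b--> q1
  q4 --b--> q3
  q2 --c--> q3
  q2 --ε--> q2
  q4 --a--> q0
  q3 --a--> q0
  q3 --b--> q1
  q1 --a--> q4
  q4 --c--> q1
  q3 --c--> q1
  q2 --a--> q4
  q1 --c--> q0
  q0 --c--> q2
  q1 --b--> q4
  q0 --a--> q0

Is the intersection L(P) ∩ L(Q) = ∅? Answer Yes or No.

No

The string baa is accepted by both P and Q.
Hence L(P) ∩ L(Q) ≠ ∅.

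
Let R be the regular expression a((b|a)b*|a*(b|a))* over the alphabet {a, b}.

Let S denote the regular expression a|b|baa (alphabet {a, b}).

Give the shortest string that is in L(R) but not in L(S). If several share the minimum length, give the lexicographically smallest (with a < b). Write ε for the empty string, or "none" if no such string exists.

The string aa is accepted by R but not by S.
No shorter string lies in the difference, and aa is the lexicographically first length-2 string in L(R) \ L(S).

aa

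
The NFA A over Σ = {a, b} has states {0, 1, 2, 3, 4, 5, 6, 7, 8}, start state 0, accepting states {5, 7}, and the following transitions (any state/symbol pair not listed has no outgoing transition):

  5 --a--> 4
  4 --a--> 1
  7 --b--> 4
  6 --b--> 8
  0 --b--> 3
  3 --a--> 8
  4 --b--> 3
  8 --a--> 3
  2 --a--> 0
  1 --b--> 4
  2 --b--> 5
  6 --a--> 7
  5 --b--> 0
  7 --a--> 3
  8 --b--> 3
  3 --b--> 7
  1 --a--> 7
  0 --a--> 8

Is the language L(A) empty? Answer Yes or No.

No

The string bb is accepted: the run 0 → 3 → 7 ends in the accepting state 7.
Since at least one string is accepted, L(A) is not empty.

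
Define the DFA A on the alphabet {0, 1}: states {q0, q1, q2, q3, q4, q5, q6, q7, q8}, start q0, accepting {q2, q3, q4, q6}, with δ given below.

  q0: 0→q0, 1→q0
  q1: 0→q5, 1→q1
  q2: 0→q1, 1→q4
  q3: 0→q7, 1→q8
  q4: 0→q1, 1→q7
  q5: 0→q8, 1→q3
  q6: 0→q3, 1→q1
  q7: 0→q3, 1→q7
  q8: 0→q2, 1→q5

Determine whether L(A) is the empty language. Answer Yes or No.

The states reachable from the start state are {q0}.
None of the accepting states {q2, q3, q4, q6} is reachable, so no string is accepted and L(A) = ∅.

Yes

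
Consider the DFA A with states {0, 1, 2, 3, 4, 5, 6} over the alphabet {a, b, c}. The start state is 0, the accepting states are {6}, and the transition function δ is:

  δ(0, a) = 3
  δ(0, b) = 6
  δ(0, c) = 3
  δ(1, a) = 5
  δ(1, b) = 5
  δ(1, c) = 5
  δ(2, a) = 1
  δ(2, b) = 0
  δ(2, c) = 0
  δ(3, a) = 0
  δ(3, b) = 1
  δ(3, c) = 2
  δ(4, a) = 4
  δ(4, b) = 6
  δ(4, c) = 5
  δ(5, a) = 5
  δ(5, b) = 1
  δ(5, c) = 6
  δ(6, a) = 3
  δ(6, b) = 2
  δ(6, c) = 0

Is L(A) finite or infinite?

infinite

State 0 is reachable from the start and can reach an accepting state, and it lies on the cycle 0 → 3 → 0.
Traversing that cycle any number of times yields accepted strings of unbounded length, so the language is infinite.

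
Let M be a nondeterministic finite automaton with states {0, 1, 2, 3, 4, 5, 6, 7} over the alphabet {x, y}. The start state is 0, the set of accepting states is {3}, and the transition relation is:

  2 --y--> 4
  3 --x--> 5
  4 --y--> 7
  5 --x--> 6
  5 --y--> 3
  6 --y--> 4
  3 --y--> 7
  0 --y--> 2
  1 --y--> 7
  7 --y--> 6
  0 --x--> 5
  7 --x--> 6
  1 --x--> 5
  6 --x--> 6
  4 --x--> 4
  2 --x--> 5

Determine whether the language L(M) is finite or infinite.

infinite

State 5 is reachable from the start and can reach an accepting state, and it lies on the cycle 5 → 3 → 5.
Traversing that cycle any number of times yields accepted strings of unbounded length, so the language is infinite.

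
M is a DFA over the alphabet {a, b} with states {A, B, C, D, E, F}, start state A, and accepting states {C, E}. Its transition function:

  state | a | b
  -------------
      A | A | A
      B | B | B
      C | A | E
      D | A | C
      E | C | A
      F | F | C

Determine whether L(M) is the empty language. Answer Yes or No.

Yes

The states reachable from the start state are {A}.
None of the accepting states {C, E} is reachable, so no string is accepted and L(M) = ∅.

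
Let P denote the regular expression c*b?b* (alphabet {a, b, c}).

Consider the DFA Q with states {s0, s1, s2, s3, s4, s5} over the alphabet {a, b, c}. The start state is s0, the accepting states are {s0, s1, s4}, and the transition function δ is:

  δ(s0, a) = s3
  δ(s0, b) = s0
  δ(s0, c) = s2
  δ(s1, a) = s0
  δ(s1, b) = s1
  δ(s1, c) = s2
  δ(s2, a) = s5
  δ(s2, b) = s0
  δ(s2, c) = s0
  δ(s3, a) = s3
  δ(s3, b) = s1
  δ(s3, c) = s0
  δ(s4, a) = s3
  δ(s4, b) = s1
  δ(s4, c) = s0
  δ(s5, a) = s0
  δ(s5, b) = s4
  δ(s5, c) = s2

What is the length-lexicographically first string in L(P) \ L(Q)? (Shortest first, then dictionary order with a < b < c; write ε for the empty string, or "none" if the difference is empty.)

c

The string c is accepted by P but not by Q.
No shorter string lies in the difference, and c is the lexicographically first length-1 string in L(P) \ L(Q).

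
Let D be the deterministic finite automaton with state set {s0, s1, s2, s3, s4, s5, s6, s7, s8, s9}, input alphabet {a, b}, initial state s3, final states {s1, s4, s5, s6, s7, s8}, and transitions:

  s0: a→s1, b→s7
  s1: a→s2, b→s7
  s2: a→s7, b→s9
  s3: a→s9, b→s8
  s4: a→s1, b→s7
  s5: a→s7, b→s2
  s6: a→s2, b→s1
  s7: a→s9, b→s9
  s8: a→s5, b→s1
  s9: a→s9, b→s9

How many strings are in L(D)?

The useful subgraph on states {s1, s2, s3, s5, s7, s8} is acyclic, so L(D) is finite; the longest accepting path visits 5 useful states, giving maximum string length 4.
Counting accepting paths from s3 by length: 1 of length 1, 2 of length 2, 2 of length 3, 2 of length 4. Total 7.

7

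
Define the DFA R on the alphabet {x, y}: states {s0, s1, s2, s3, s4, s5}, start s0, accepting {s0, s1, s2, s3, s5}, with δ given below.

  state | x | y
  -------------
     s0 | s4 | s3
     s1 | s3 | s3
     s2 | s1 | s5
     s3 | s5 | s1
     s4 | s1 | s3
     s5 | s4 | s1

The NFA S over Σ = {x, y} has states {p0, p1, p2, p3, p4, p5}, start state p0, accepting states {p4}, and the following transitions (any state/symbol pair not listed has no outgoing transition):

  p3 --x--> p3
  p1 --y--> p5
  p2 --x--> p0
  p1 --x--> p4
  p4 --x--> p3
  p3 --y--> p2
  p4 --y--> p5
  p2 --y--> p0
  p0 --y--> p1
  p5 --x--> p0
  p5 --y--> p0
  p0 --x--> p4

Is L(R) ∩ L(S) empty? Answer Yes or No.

No

The string yx is accepted by both R and S.
Hence L(R) ∩ L(S) ≠ ∅.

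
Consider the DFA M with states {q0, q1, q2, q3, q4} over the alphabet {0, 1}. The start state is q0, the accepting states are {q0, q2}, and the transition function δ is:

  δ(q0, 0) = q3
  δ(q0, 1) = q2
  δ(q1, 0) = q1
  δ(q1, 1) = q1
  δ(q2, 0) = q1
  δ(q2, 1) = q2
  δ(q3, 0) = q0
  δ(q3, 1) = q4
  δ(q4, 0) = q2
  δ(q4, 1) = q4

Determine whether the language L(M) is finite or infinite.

State q2 is reachable from the start and can reach an accepting state, and it lies on the cycle q2 → q2.
Traversing that cycle any number of times yields accepted strings of unbounded length, so the language is infinite.

infinite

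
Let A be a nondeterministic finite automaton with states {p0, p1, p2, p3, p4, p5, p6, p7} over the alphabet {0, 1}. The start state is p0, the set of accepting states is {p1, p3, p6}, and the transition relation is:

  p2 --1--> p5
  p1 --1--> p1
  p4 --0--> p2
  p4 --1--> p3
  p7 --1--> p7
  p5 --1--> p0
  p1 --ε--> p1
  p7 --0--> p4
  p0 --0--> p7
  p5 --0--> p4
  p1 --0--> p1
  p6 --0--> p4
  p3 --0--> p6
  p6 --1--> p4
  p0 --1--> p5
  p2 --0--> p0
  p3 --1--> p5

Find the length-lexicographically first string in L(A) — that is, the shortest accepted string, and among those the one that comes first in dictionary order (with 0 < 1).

001

A breadth-first search from p0 reaches an accepting state first via the path p0 → p7 → p4 → p3 on input 001.
No string of length < 3 is accepted (BFS exhausts all shorter strings without reaching an accepting state), and 001 is the lexicographically least accepting string of length 3.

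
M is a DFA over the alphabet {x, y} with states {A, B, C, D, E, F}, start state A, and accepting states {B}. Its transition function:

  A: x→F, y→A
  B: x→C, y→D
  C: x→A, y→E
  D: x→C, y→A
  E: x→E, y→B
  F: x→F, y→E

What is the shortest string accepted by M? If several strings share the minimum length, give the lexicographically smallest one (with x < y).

xyy

A breadth-first search from A reaches an accepting state first via the path A → F → E → B on input xyy.
No string of length < 3 is accepted (BFS exhausts all shorter strings without reaching an accepting state), and xyy is the lexicographically least accepting string of length 3.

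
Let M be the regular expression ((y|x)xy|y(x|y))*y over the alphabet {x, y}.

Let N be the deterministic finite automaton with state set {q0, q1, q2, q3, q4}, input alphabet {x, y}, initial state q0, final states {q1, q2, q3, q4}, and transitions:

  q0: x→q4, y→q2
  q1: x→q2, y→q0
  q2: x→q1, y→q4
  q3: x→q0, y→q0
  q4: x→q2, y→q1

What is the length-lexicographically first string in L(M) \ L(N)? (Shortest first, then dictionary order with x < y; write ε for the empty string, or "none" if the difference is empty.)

yxy

The string yxy is accepted by M but not by N.
No shorter string lies in the difference, and yxy is the lexicographically first length-3 string in L(M) \ L(N).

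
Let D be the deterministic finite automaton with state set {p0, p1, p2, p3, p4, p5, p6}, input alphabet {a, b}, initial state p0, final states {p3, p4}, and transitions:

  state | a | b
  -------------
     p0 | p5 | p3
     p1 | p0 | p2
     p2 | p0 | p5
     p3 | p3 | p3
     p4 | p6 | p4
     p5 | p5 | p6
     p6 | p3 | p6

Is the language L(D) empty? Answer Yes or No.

No

The string b is accepted: the run p0 → p3 ends in the accepting state p3.
Since at least one string is accepted, L(D) is not empty.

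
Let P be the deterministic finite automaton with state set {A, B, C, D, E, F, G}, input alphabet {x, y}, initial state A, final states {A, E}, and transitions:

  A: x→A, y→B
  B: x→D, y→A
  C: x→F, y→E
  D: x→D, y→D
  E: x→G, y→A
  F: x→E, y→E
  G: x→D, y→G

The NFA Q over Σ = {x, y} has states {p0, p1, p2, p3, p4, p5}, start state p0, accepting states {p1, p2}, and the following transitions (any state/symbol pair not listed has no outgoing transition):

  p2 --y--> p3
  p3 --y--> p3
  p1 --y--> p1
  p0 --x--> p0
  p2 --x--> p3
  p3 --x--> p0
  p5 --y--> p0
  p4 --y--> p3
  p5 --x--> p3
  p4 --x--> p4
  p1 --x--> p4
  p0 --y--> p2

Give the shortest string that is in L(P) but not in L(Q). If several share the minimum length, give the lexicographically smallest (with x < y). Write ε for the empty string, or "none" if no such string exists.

The empty string ε is accepted by P but not by Q.
Since ε is the unique shortest string, it is the required witness.

ε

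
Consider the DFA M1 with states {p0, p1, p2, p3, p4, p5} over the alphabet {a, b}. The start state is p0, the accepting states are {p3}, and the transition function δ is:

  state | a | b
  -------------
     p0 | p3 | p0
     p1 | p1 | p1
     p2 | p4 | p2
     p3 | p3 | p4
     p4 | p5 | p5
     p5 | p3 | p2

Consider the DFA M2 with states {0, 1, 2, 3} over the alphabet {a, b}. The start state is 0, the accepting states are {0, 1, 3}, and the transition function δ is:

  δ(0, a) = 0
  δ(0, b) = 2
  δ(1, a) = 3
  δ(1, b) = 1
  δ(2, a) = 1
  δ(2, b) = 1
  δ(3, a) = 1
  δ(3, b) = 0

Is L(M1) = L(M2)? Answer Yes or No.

The empty string ε is accepted by M2 but rejected by M1.
So L(M1) ≠ L(M2).

No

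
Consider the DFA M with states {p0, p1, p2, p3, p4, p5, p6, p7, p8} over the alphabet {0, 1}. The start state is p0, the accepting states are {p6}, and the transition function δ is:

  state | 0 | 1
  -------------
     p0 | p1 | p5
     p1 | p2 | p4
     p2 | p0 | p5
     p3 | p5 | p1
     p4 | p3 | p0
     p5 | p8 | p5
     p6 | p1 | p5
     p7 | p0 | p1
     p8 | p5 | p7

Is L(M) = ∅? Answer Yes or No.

Yes

The states reachable from the start state are {p0, p1, p2, p3, p4, p5, p7, p8}.
None of the accepting states {p6} is reachable, so no string is accepted and L(M) = ∅.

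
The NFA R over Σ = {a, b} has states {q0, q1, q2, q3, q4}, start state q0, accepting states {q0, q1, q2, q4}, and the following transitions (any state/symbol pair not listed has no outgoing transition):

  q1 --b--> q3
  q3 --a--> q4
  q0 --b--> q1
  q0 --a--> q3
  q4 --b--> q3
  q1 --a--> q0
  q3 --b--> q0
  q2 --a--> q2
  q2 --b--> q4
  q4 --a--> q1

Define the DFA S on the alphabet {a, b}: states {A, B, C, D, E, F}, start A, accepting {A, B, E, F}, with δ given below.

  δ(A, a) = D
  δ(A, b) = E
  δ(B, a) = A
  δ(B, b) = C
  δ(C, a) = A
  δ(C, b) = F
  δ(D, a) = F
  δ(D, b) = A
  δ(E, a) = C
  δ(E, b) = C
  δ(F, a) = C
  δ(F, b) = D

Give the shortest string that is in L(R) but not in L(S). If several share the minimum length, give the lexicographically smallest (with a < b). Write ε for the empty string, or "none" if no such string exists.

The string ba is accepted by R but not by S.
No shorter string lies in the difference, and ba is the lexicographically first length-2 string in L(R) \ L(S).

ba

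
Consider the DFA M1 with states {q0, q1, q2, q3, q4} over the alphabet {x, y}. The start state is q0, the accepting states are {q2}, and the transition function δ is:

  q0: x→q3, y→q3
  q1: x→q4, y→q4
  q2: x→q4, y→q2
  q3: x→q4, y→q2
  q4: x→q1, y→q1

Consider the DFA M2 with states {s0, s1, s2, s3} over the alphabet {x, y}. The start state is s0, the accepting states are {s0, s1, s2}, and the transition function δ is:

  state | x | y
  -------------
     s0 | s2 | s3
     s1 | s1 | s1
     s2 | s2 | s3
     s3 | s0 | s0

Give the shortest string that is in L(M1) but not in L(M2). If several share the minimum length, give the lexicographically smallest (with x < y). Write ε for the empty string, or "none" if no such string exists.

The string xy is accepted by M1 but not by M2.
No shorter string lies in the difference, and xy is the lexicographically first length-2 string in L(M1) \ L(M2).

xy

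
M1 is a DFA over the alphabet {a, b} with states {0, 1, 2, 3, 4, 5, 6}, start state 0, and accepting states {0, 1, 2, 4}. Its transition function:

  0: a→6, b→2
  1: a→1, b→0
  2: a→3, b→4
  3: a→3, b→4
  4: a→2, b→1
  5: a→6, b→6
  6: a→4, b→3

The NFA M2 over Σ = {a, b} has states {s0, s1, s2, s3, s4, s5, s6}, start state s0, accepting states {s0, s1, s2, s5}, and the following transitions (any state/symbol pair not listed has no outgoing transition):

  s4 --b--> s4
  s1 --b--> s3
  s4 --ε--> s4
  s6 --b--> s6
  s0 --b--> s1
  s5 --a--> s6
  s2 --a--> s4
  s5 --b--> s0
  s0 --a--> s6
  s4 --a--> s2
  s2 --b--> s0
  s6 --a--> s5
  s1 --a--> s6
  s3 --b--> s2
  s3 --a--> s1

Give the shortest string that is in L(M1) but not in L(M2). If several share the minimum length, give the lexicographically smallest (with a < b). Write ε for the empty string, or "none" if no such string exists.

The string bb is accepted by M1 but not by M2.
No shorter string lies in the difference, and bb is the lexicographically first length-2 string in L(M1) \ L(M2).

bb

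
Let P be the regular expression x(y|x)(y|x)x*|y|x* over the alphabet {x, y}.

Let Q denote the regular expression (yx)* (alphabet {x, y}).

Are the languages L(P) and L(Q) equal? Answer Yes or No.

No

The string x is accepted by P but rejected by Q.
So L(P) ≠ L(Q).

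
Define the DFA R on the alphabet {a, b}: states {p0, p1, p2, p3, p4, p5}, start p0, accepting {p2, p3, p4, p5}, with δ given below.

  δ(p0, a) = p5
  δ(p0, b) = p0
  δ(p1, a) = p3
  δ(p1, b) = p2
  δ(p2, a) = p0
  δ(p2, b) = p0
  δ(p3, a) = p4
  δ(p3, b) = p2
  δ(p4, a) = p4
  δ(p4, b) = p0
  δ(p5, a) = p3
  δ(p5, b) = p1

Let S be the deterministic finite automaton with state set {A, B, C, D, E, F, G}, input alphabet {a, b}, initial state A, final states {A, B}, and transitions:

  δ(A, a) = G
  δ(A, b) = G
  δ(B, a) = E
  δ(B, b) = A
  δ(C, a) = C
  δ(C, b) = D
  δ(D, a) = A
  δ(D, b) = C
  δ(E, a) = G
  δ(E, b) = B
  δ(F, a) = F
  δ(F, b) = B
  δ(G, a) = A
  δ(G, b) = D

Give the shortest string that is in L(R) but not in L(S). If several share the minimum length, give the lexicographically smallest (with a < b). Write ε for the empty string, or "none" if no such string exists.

The string a is accepted by R but not by S.
No shorter string lies in the difference, and a is the lexicographically first length-1 string in L(R) \ L(S).

a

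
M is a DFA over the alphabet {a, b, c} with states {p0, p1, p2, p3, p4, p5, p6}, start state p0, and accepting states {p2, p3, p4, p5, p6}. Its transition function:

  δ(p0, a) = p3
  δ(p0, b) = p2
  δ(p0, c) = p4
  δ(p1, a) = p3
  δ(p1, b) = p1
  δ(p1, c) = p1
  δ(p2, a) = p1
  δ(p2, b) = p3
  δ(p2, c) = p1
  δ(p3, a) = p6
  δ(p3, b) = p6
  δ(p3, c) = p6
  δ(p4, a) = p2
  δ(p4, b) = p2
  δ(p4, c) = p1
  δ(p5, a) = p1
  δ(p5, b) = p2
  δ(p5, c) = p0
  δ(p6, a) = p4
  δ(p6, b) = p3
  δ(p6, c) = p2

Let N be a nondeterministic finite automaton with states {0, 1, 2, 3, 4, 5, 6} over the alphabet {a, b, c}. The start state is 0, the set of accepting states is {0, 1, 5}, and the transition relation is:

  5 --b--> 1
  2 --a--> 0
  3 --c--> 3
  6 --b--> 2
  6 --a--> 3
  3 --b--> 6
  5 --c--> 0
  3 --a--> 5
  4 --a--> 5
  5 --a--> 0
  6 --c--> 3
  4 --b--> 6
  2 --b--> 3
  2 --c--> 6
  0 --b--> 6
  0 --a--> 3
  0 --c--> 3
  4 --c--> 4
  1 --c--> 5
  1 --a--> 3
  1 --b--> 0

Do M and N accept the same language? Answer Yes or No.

No

The string a is accepted by M but rejected by N.
So L(M) ≠ L(N).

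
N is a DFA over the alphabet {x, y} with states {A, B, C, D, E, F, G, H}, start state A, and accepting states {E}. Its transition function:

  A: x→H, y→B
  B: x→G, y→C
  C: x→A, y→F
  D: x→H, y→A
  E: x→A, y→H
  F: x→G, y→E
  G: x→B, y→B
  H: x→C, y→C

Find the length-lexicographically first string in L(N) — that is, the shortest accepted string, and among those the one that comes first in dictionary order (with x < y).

A breadth-first search from A reaches an accepting state first via the path A → H → C → F → E on input xxyy.
No string of length < 4 is accepted (BFS exhausts all shorter strings without reaching an accepting state), and xxyy is the lexicographically least accepting string of length 4.

xxyy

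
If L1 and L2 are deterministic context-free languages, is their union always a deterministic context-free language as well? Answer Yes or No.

No

{aⁿbⁿ : n≥0} and {aⁿb²ⁿ : n≥0} are each accepted by a deterministic PDA (push the a's; pop one per b, respectively one per two b's), but their union U is not. Suppose a DPDA M accepted U. Being deterministic, M has a single run on aⁿb²ⁿ, and since aⁿbⁿ ∈ U that run passes through an accepting configuration right after consuming the prefix aⁿbⁿ and then goes on to accept again after n more b's. Build an ordinary (nondeterministic) PDA M′ that simulates M on a's and b's and, at any moment when M is in an accepting state, may switch to a second mode in which it reads only c's, feeding each c to M as a b; M′ accepts when M does. Then M′ accepts aⁱbʲcᵏ (k≥1) exactly when both aⁱbʲ ∈ U and aⁱbʲ⁺ᵏ ∈ U, and checking the four cases (i=j or j=2i, combined with j+k=i or j+k=2i) leaves only i=j=k: so L(M′) ∩ a*b*c⁺ = {aⁿbⁿcⁿ : n≥1} would be context-free, which it is not (pumping lemma) — contradiction. (The union is an unambiguous CFL; it is determinism, not unambiguity, that fails.)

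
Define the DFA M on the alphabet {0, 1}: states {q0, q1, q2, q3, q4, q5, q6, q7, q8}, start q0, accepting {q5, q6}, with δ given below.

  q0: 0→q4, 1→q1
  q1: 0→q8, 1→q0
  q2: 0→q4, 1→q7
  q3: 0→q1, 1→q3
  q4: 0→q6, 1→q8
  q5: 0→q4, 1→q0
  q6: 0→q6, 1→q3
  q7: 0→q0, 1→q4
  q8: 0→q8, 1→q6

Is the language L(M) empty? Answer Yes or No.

The string 00 is accepted: the run q0 → q4 → q6 ends in the accepting state q6.
Since at least one string is accepted, L(M) is not empty.

No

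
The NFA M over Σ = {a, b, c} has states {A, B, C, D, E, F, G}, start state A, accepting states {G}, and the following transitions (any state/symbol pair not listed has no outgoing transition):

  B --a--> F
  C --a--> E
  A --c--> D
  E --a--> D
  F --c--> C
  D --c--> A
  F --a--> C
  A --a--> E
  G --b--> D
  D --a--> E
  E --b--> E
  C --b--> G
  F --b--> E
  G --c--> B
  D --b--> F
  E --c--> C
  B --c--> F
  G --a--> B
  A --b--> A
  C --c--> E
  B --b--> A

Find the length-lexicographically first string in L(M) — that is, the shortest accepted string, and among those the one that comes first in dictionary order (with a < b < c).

acb

A breadth-first search from A reaches an accepting state first via the path A → E → C → G on input acb.
No string of length < 3 is accepted (BFS exhausts all shorter strings without reaching an accepting state), and acb is the lexicographically least accepting string of length 3.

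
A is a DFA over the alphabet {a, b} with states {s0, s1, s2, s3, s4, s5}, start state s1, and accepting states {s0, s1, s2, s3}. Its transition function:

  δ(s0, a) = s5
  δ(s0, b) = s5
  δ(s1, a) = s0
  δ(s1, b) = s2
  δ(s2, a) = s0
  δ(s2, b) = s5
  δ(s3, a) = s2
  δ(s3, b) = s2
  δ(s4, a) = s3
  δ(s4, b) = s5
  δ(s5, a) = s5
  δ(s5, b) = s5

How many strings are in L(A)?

The useful subgraph on states {s0, s1, s2} is acyclic, so L(A) is finite; the longest accepting path visits 3 useful states, giving maximum string length 2.
Counting accepting paths from s1 by length: 1 of length 0, 2 of length 1, 1 of length 2. Total 4.

4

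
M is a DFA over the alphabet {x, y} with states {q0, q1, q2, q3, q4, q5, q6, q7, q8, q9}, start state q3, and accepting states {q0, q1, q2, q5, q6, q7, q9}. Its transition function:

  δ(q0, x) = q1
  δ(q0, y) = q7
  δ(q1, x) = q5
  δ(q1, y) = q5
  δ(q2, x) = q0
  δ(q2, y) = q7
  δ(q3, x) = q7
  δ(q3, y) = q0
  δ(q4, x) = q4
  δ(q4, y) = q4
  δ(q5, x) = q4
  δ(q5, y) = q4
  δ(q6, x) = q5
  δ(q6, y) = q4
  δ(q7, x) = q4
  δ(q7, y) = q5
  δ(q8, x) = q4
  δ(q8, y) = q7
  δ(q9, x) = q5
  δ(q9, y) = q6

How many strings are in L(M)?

The useful subgraph on states {q0, q1, q3, q5, q7} is acyclic, so L(M) is finite; the longest accepting path visits 4 useful states, giving maximum string length 3.
Counting accepting paths from q3 by length: 2 of length 1, 3 of length 2, 3 of length 3. Total 8.

8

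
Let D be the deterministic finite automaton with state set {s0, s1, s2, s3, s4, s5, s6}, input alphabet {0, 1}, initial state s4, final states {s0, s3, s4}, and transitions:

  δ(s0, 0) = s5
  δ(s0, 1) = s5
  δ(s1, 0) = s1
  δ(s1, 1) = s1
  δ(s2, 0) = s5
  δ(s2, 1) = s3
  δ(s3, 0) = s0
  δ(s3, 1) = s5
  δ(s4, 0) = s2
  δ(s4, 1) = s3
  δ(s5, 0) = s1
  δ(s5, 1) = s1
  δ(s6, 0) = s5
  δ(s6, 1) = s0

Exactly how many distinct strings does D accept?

5

The useful subgraph on states {s0, s2, s3, s4} is acyclic, so L(D) is finite; the longest accepting path visits 4 useful states, giving maximum string length 3.
Counting accepting paths from s4 by length: 1 of length 0, 1 of length 1, 2 of length 2, 1 of length 3. Total 5.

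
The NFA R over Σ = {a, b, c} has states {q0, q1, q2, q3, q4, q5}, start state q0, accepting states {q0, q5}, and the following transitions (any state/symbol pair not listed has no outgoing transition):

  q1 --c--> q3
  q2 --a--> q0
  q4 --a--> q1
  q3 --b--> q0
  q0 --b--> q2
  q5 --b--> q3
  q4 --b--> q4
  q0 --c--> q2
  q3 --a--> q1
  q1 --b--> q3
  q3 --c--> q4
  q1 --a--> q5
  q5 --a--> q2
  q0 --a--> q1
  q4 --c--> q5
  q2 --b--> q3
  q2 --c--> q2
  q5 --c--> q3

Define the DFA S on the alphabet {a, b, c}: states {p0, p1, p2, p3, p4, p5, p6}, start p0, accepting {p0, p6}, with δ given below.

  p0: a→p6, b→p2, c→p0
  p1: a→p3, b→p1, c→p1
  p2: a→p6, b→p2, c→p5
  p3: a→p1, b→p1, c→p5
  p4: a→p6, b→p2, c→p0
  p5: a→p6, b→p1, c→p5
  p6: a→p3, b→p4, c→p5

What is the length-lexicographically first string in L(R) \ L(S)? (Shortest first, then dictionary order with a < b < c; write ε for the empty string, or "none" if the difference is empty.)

aa

The string aa is accepted by R but not by S.
No shorter string lies in the difference, and aa is the lexicographically first length-2 string in L(R) \ L(S).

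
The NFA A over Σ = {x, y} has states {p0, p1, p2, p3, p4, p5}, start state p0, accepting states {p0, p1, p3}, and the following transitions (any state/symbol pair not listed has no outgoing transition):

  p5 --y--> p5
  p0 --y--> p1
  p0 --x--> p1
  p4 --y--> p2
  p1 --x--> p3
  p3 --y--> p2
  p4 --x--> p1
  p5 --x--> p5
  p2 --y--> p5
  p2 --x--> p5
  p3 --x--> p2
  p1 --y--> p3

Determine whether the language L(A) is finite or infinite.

The useful states (reachable from p0 and able to reach an accepting state) are {p0, p1, p3}.
Restricted to these states the transition graph has no cycle, so every accepting path has bounded length and L is finite.

finite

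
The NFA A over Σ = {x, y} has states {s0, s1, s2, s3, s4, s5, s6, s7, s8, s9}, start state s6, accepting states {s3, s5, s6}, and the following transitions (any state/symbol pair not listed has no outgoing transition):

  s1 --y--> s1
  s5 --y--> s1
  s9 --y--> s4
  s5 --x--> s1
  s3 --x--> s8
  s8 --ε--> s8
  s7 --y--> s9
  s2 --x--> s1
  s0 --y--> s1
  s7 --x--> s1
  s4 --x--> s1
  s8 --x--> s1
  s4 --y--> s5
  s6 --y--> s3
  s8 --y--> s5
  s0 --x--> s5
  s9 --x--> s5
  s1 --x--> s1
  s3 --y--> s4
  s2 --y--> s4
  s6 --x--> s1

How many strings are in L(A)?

The useful subgraph on states {s3, s4, s5, s6, s8} is acyclic, so L(A) is finite; the longest accepting path visits 4 useful states, giving maximum string length 3.
Counting accepting paths from s6 by length: 1 of length 0, 1 of length 1, 2 of length 3. Total 4.

4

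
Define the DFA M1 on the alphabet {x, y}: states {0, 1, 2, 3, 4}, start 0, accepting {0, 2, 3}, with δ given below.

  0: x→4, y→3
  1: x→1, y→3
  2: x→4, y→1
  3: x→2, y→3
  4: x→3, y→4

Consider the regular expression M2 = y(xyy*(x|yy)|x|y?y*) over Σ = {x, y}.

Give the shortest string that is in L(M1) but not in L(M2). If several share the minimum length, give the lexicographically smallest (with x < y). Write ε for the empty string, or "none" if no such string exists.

The empty string ε is accepted by M1 but not by M2.
Since ε is the unique shortest string, it is the required witness.

ε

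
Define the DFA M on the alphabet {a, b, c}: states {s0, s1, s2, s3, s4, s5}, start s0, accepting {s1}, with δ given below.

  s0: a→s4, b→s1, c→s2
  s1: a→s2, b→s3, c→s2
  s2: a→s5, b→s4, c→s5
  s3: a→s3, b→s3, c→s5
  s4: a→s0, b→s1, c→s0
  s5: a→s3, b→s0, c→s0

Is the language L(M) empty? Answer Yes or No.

No

The string b is accepted: the run s0 → s1 ends in the accepting state s1.
Since at least one string is accepted, L(M) is not empty.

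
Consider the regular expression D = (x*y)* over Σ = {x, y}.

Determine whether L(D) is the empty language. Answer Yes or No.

The empty string ε matches the expression, so it belongs to L(D).
Since L(D) contains at least one string, it is not empty.

No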